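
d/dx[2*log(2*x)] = 2/x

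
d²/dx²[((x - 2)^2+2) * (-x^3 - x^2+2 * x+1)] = -20*x^3 + 36*x^2 - 26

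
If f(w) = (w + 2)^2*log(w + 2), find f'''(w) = 2/(w + 2)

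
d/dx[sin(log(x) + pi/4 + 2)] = cos(log(x) + pi/4 + 2)/x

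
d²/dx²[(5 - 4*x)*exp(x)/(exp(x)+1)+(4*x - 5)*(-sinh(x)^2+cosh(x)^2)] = (4*x*exp(2*x) - 4*x*exp(x) - 13*exp(2*x) - 3*exp(x))/(exp(3*x) + 3*exp(2*x) + 3*exp(x) + 1)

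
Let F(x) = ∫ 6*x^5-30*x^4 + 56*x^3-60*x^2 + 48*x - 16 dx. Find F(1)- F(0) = -3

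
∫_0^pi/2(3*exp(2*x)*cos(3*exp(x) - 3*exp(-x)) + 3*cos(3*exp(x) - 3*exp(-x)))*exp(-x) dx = -sin(-3*exp(pi/2) + 3*exp(-pi/2))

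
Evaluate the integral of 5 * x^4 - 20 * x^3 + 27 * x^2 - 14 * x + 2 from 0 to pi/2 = (-1 + pi/2)^3*(-1 + (-1 + pi/2)^2)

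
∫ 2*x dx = x^2 + C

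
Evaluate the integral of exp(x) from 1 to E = -E + exp(E)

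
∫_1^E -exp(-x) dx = -exp(-1) + exp(-E)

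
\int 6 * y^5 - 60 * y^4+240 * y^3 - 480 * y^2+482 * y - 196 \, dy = y^6 - 12*y^5 + 60*y^4 - 160*y^3 + 241*y^2 - 196*y + C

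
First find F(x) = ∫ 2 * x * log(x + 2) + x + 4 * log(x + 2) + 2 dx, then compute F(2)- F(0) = 28*log(2)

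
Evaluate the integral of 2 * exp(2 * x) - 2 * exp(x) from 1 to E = -(-1 + E)^2 + (-1 + exp(E))^2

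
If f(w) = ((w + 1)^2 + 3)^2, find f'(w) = 4*w^3 + 12*w^2 + 24*w + 16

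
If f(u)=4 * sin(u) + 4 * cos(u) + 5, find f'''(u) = 4*sin(u) - 4*cos(u)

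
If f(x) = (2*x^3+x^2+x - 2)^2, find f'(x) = 24*x^5 + 20*x^4 + 20*x^3 - 18*x^2 - 6*x - 4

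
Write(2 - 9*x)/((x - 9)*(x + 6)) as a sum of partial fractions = -56/(15*(x + 6)) - 79/(15*(x - 9))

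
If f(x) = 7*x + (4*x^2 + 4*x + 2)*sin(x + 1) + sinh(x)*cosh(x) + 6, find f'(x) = 4*x^2*cos(x + 1) + 8*x*sin(x + 1) + 4*x*cos(x + 1) + 4*sin(x + 1) + 2*cos(x + 1) + cosh(2*x) + 7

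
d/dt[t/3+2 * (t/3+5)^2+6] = 4*t/9 + 7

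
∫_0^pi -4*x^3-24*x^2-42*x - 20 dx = -(-2 + (2 + pi)^2)^2 - (2 + pi)^2 + 8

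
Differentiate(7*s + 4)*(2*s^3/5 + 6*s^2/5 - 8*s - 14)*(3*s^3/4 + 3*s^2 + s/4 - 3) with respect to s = 147*s^6/10 + 477*s^5/5 - 77*s^4/2 - 1028*s^3 - 7122*s^2/5 - 469*s/5 + 376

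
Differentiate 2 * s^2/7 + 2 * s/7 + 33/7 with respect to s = 4*s/7 + 2/7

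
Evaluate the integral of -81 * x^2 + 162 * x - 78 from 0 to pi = (3 - 3*pi)^3 - 27 + 3*pi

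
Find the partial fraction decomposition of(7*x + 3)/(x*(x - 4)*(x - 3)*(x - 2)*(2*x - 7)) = -440/(21*(2*x - 7)) - 17/(12*(x - 2)) + 8/(x - 3) + 31/(8*(x - 4)) + 1/(56*x)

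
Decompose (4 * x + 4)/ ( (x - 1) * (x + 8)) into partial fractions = 28/(9*(x + 8)) + 8/(9*(x - 1))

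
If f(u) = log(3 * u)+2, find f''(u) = -1/u^2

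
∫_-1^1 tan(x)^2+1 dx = 2*tan(1)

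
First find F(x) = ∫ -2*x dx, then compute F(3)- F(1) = -8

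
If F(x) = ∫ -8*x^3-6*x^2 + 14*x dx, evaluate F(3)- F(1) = -156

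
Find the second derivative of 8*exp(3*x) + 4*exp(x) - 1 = 72*exp(3*x) + 4*exp(x)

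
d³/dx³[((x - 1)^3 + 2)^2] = 120*x^3 - 360*x^2 + 360*x - 96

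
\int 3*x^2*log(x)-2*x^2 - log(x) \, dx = x*(x^2 - 1)*(log(x) - 1) + C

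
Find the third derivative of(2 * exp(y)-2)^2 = 32*exp(2*y) - 8*exp(y)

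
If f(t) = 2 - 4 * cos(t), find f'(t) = 4*sin(t)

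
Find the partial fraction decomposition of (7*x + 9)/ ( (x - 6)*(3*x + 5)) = 8/(23*(3*x + 5)) + 51/(23*(x - 6))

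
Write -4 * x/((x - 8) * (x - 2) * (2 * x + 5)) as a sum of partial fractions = 40/(189*(2*x + 5)) + 4/(27*(x - 2)) - 16/(63*(x - 8))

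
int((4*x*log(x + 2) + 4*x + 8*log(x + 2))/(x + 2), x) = 4*x*log(x + 2) + C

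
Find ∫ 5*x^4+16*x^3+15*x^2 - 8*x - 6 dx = x^5 + 4*x^4 + 5*x^3 - 4*x^2 - 6*x + C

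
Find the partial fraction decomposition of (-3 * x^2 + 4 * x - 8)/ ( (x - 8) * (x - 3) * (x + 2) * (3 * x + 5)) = -621/(406*(3*x + 5)) + 14/(25*(x + 2)) + 23/(350*(x - 3)) - 84/(725*(x - 8))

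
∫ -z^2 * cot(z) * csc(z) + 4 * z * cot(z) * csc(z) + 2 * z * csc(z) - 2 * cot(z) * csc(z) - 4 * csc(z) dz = ((z - 2)^2 - 2)*csc(z) + C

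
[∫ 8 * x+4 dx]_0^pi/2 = -2*pi - 4 + (-pi - 2)^2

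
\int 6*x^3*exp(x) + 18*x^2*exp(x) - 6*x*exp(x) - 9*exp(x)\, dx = (6*x^3 - 6*x - 3)*exp(x) + C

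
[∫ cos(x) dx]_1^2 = -sin(1) + sin(2)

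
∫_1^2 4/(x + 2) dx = -4*log(3) + 8*log(2)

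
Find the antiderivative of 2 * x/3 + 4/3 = x^2/3 + 4*x/3 + C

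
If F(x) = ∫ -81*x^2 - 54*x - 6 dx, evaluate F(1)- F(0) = -60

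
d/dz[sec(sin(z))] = cos(z)*tan(sin(z))*sec(sin(z))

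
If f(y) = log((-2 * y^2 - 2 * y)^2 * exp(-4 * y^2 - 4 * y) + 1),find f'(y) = (-32*y^5 - 80*y^4 - 48*y^3 + 8*y^2 + 8*y)/(4*y^4 + 8*y^3 + 4*y^2 + exp(4*y)*exp(4*y^2))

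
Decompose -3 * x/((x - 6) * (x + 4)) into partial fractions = -6/(5*(x + 4)) - 9/(5*(x - 6))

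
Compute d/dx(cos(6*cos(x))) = 6*sin(x)*sin(6*cos(x))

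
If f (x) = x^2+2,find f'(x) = 2*x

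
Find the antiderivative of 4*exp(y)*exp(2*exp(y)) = 2*exp(2*exp(y)) + C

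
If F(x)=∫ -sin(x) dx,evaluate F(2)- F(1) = -cos(1) + cos(2)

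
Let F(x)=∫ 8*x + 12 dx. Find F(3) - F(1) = 56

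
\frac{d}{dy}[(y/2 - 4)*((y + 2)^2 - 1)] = 3*y^2/2 - 4*y - 29/2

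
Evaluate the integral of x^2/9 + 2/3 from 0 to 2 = 44/27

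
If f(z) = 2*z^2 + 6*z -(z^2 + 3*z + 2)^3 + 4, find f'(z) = -6*z^5 - 45*z^4 - 132*z^3 - 189*z^2 - 128*z - 30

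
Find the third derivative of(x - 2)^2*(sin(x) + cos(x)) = x^2*sin(x) - x^2*cos(x) - 10*x*sin(x) - 2*x*cos(x) + 10*sin(x) + 14*cos(x)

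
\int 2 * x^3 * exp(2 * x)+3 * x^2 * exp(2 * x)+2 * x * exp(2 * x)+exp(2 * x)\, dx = x*(x^2 + 1)*exp(2*x) + C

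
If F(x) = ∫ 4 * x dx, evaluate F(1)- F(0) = 2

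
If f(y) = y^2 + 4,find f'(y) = 2*y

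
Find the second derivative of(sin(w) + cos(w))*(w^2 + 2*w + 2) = -w^2*sin(w) - w^2*cos(w) - 6*w*sin(w) + 2*w*cos(w) - 4*sin(w) + 4*cos(w)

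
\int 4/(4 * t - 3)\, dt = log(8*t - 6) + C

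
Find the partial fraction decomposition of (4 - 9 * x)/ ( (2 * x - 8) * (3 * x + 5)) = -57/(34*(3*x + 5)) - 16/(17*(x - 4))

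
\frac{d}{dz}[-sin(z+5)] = -cos(z + 5)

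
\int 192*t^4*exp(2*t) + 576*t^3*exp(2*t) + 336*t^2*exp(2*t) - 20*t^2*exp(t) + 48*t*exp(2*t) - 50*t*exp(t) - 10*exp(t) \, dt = 2*t*(2*t + 1)*(12*t*(2*t + 1)*exp(t) - 5)*exp(t) + C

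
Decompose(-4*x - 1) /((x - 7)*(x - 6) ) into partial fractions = 25/(x - 6) - 29/(x - 7)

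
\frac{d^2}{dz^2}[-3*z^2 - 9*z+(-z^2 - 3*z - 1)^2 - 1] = 12*z^2 + 36*z + 16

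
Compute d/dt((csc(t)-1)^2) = 2*(1 - 1/sin(t))*cos(t)/sin(t)^2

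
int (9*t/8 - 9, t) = 9*t^2/16 - 9*t + C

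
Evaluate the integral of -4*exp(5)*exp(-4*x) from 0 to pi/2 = -exp(5) + exp(5 - 2*pi)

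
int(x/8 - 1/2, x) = x^2/16 - x/2 + C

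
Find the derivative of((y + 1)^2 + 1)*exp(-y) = -y^2*exp(-y)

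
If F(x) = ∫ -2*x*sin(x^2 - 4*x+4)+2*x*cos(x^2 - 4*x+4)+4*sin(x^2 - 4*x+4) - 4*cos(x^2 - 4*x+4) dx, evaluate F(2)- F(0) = -cos(4) - sin(4) + 1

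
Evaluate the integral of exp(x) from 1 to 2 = -E + exp(2)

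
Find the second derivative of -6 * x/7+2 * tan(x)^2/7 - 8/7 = 12*tan(x)^4/7 + 16*tan(x)^2/7 + 4/7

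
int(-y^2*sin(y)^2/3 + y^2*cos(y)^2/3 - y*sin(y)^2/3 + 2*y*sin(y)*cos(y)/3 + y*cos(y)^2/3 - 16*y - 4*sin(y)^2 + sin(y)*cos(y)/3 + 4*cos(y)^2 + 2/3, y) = -8*y^2 + 2*y/3 + (y^2 + y + 12)*sin(2*y)/6 + C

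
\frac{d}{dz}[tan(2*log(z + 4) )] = 2/((z + 4)*cos(2*log(z + 4))^2)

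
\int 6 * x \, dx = 3*x^2 + C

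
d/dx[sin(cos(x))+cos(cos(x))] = -sqrt(2)*sin(x)*cos(cos(x) + pi/4)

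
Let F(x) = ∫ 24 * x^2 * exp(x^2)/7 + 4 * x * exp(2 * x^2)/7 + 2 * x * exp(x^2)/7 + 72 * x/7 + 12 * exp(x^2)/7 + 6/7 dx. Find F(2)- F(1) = -(E + 6)^2/7 - E/7 + 6/7 + exp(4)/7 + (12 + exp(4))^2/7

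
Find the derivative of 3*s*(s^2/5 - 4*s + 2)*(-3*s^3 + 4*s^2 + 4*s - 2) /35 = -54*s^5/175 + 192*s^4/35 - 1272*s^3/175 - 54*s^2/25 + 96*s/35 - 12/35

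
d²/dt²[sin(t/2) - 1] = -sin(t/2)/4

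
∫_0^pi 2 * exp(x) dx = -2 + 2*exp(pi)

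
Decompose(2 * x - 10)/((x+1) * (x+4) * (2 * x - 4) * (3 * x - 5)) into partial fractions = 45/(68*(3*x - 5)) + 1/(34*(x + 4)) - 1/(12*(x + 1)) - 1/(6*(x - 2))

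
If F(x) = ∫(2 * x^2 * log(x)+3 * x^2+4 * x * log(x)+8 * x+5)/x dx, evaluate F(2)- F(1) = 7 + 17*log(2)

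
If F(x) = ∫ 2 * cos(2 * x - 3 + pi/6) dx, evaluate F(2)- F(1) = sqrt(3)*sin(1)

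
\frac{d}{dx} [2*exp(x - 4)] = 2*exp(x - 4)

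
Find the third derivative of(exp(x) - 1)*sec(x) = (2*exp(x)*sin(x)/cos(x) + 6*exp(x)*sin(x)/cos(x)^3 - 2*exp(x) + 6*exp(x)/cos(x)^2 + sin(x)/cos(x) - 6*sin(x)/cos(x)^3)/cos(x)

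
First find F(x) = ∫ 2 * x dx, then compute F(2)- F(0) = 4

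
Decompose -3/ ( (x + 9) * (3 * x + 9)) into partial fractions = 1/(6*(x + 9)) - 1/(6*(x + 3))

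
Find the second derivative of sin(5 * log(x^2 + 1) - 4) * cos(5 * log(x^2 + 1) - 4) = (-200*x^2*sin(10*log(x^2 + 1) - 8) - 10*x^2*cos(10*log(x^2 + 1) - 8) + 10*cos(10*log(x^2 + 1) - 8))/(x^4 + 2*x^2 + 1)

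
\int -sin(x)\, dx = cos(x) + C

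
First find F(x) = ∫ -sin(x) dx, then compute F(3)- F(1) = cos(3) - cos(1)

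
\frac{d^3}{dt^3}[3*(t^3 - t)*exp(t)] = 3*t^3*exp(t) + 27*t^2*exp(t) + 51*t*exp(t) + 9*exp(t)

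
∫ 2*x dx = x^2 + C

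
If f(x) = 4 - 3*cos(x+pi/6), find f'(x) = 3*sin(x + pi/6)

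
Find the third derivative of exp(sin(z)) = -(sin(z) + 3)*exp(sin(z))*sin(z)*cos(z)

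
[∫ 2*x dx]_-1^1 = 0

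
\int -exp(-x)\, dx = exp(-x) + C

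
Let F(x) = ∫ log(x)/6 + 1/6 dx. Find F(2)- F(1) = log(2)/3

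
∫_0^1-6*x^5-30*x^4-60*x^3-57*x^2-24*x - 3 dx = -56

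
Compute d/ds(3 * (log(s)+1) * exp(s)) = (3*s*exp(s)*log(s) + 3*s*exp(s) + 3*exp(s))/s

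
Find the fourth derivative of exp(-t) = exp(-t)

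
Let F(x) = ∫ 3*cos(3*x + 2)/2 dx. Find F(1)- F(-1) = sin(5)/2 + sin(1)/2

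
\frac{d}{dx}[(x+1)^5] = 5*x^4 + 20*x^3 + 30*x^2 + 20*x + 5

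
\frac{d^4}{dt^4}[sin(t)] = sin(t)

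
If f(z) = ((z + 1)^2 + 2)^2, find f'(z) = 4*z^3 + 12*z^2 + 20*z + 12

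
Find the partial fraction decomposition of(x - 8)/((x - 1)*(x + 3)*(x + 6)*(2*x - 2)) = 1/(21*(x + 6)) - 11/(96*(x + 3)) + 15/(224*(x - 1)) - 1/(8*(x - 1)^2)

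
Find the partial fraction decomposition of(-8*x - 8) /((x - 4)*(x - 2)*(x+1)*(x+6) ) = -1/(10*(x + 6)) + 1/(2*(x - 2)) - 2/(5*(x - 4))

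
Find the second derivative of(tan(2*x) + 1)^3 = 48*tan(2*x)^5 + 72*tan(2*x)^4 + 96*tan(2*x)^3 + 96*tan(2*x)^2 + 48*tan(2*x) + 24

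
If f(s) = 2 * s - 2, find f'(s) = 2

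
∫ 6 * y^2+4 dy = 2*y^3 + 4*y + C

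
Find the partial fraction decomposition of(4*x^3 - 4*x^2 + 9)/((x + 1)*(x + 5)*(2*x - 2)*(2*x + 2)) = 197/(128*(x + 5)) - 81/(128*(x + 1)) - 1/(32*(x + 1)^2) + 3/(32*(x - 1))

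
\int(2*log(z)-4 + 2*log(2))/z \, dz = (log(2*z) - 2)^2 + C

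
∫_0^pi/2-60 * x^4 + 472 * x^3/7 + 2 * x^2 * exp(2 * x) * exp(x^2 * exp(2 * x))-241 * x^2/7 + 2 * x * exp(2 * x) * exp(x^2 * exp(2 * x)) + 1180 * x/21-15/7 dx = -13 + (-pi^2 - 3 + pi/7)*(-pi^2 - 4 + pi/6 + 3*pi^3/8) + exp(pi^2*exp(pi)/4)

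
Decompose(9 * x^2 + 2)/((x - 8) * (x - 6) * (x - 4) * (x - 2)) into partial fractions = -19/(24*(x - 2)) + 73/(8*(x - 4)) - 163/(8*(x - 6)) + 289/(24*(x - 8))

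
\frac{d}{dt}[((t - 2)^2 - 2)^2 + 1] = 4*t^3 - 24*t^2 + 40*t - 16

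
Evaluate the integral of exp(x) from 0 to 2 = -1 + exp(2)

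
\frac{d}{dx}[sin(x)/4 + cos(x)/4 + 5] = -sin(x)/4 + cos(x)/4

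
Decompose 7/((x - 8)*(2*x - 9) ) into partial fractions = -2/(2*x - 9) + 1/(x - 8)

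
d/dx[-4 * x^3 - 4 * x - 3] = -12*x^2 - 4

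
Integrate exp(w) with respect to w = exp(w) + C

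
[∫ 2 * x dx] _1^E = -1 + exp(2)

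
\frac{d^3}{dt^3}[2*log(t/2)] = 4/t^3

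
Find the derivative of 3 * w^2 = 6*w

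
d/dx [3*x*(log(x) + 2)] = 3*log(x) + 9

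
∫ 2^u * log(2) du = 2^u + C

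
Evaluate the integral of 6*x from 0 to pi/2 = 3*pi^2/4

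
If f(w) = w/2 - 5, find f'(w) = 1/2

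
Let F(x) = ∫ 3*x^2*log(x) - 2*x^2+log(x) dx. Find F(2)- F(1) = -8 + 10*log(2)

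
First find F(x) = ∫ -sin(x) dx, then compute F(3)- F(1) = cos(3) - cos(1)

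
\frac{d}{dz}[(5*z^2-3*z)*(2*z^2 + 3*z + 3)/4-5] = 10*z^3 + 27*z^2/4 + 3*z - 9/4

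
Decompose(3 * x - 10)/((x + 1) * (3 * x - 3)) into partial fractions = 13/(6*(x + 1)) - 7/(6*(x - 1))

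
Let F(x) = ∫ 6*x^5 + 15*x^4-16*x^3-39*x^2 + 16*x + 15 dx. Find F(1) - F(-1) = 10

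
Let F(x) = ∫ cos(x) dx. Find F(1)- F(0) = sin(1)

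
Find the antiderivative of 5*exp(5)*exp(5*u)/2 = exp(5*u + 5)/2 + C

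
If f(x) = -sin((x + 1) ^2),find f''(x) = 4*x^2*sin(x^2 + 2*x + 1) + 8*x*sin(x^2 + 2*x + 1) + 4*sin(x^2 + 2*x + 1) - 2*cos(x^2 + 2*x + 1)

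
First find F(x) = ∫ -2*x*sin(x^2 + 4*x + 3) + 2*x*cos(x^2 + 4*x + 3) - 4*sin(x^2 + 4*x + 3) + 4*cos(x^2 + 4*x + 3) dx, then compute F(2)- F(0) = cos(15) - sin(3) + sin(15) - cos(3)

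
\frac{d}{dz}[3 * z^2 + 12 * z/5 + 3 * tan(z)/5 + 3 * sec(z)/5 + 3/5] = 6*z + 3*tan(z)^2/5 + 3*tan(z)*sec(z)/5 + 3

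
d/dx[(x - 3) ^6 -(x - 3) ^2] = 6*x^5 - 90*x^4 + 540*x^3 - 1620*x^2 + 2428*x - 1452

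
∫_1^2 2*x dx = 3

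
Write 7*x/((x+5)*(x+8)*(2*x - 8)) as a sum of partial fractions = -7/(9*(x + 8)) + 35/(54*(x + 5)) + 7/(54*(x - 4))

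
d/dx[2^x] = 2^x*log(2)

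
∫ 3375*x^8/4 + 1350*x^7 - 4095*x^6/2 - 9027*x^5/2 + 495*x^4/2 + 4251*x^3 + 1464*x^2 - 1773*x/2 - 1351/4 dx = 375*x^9/4 + 675*x^8/4 - 585*x^7/2 - 3009*x^6/4 + 99*x^5/2 + 4251*x^4/4 + 488*x^3 - 1773*x^2/4 - 1351*x/4 + C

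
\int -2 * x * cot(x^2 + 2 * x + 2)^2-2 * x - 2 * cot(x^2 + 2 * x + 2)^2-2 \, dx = cot((x + 1)^2 + 1) + C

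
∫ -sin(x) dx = cos(x) + C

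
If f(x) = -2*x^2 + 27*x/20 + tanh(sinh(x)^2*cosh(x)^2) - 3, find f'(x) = -4*x - sinh(4*x)*tanh((cosh(2*x) - 1)^2/4 + cosh(2*x)/2 - 1/2)^2/2 + sinh(4*x)/2 + 27/20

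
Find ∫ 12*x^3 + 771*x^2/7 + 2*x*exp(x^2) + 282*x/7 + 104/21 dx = 3*x^4 + 257*x^3/7 + 141*x^2/7 + 104*x/21 + exp(x^2) + C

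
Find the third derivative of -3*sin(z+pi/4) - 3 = 3*cos(z + pi/4)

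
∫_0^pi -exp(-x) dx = -1 + exp(-pi)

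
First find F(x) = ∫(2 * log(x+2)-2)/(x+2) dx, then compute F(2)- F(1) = -(-1 + log(3))^2 + (-1 + log(4))^2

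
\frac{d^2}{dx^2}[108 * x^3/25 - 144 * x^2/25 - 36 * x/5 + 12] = 648*x/25 - 288/25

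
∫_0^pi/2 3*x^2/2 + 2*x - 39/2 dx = -36 + (-3 + pi/2)^2*(pi/4 + 4)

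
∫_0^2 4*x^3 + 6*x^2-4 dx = 24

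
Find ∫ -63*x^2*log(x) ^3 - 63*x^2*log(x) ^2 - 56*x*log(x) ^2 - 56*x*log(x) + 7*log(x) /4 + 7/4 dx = 7*x*(-12*x^2*log(x)^2 - 16*x*log(x) + 1)*log(x)/4 + C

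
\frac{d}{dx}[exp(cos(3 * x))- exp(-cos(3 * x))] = -3*(exp(cos(3*x)) + exp(-cos(3*x)))*sin(3*x)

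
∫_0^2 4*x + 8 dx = 24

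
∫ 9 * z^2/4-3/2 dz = 3*z^3/4 - 3*z/2 + C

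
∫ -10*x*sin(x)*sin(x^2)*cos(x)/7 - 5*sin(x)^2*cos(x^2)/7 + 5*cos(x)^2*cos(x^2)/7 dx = -5*sin(x*(x - 2))/28 + 5*sin(x*(x + 2))/28 + C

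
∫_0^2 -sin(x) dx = -1 + cos(2)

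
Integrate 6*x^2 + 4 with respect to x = 2*x^3 + 4*x + C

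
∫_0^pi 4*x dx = 2*pi^2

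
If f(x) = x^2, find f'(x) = 2*x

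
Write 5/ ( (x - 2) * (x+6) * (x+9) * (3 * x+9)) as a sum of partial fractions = -5/(594*(x + 9)) + 5/(216*(x + 6)) - 1/(54*(x + 3)) + 1/(264*(x - 2))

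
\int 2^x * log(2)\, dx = 2^x + C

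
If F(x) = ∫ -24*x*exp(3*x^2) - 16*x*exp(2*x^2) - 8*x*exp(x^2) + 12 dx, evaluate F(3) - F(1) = -4*exp(27) - 4*exp(18) - 4*exp(9) + 4*E + 24 + 4*exp(2) + 4*exp(3)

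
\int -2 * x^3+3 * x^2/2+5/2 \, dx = -x^4/2 + x^3/2 + 5*x/2 + C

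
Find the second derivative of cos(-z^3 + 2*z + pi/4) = -9*z^4*cos(-z^3 + 2*z + pi/4) + 12*z^2*cos(-z^3 + 2*z + pi/4) + 6*z*sin(-z^3 + 2*z + pi/4) - 4*cos(-z^3 + 2*z + pi/4)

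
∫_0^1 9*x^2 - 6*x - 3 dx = -3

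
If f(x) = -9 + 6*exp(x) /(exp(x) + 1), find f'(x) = 6*exp(x)/(exp(2*x) + 2*exp(x) + 1)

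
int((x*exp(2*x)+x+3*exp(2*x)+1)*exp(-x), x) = 2*(x + 2)*sinh(x) + C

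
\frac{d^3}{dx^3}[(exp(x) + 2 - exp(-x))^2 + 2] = (8*exp(4*x) + 4*exp(3*x) + 4*exp(x) - 8)*exp(-2*x)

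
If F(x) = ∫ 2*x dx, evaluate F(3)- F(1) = 8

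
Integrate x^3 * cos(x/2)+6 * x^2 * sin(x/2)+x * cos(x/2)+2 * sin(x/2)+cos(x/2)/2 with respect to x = (2*x^3 + 2*x + 1)*sin(x/2) + C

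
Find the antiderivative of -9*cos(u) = -9*sin(u) + C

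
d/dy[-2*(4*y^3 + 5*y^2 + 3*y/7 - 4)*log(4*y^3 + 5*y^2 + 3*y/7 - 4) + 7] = -24*y^2*log(4*y^3 + 5*y^2 + 3*y/7 - 4) - 24*y^2 - 20*y*log(4*y^3 + 5*y^2 + 3*y/7 - 4) - 20*y - 6*log(4*y^3 + 5*y^2 + 3*y/7 - 4)/7 - 6/7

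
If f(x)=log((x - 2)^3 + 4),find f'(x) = (3*x^2 - 12*x + 12)/(x^3 - 6*x^2 + 12*x - 4)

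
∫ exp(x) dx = exp(x) + C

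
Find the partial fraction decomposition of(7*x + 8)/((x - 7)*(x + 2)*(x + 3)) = -13/(10*(x + 3)) + 2/(3*(x + 2)) + 19/(30*(x - 7))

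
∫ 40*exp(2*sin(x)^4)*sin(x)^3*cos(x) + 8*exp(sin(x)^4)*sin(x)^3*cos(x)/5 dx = (25*exp(sin(x)^4) + 2)*exp(sin(x)^4)/5 + C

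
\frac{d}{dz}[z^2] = 2*z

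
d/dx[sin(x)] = cos(x)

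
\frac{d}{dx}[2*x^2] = 4*x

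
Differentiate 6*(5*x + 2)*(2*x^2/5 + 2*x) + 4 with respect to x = 36*x^2 + 648*x/5 + 24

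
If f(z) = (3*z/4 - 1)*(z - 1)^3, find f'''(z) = 18*z - 39/2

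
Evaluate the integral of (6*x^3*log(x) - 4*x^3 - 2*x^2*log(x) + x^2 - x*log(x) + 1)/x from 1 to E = 1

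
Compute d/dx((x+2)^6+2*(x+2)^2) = 6*x^5 + 60*x^4 + 240*x^3 + 480*x^2 + 484*x + 200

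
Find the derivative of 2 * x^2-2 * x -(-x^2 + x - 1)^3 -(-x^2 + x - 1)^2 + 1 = 6*x^5 - 15*x^4 + 20*x^3 - 15*x^2 + 10*x - 3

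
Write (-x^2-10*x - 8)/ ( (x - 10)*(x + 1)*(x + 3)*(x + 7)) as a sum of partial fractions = -13/(408*(x + 7)) + 1/(8*(x + 3)) - 1/(132*(x + 1)) - 16/(187*(x - 10))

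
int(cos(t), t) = sin(t) + C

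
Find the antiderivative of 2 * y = y^2 + C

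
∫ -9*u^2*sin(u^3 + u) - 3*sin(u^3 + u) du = 3*cos(u^3 + u) + C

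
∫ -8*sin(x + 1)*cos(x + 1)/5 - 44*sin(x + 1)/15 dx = 4*(3*cos(x + 1) + 11)*cos(x + 1)/15 + C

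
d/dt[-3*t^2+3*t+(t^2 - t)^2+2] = 4*t^3 - 6*t^2 - 4*t + 3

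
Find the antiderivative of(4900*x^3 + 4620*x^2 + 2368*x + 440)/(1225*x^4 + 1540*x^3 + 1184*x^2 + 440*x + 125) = log((35*x^2 + 22*x + 10)^2/25 + 1) + C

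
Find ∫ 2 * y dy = y^2 + C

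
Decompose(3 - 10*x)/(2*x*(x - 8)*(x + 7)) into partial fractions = 73/(210*(x + 7)) - 77/(240*(x - 8)) - 3/(112*x)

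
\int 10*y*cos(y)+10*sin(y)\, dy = 10*y*sin(y) + C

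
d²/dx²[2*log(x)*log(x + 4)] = (-2*x^2*log(x) - 2*x^2*log(x + 4) + 4*x^2 - 16*x*log(x + 4) + 16*x - 32*log(x + 4))/(x^4 + 8*x^3 + 16*x^2)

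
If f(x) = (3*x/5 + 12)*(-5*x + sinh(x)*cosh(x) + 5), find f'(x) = 3*x*cosh(2*x)/5 - 6*x + 3*sinh(2*x)/10 + 12*cosh(2*x) - 57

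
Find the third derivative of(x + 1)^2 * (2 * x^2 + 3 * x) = 48*x + 42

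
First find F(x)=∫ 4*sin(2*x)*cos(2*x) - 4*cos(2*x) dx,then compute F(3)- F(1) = -(-1 + sin(2))^2 + (-1 + sin(6))^2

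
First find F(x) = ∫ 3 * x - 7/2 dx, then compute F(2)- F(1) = 1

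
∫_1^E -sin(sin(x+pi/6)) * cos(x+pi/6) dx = -cos(sin(pi/6 + 1)) + cos(sin(pi/6 + E))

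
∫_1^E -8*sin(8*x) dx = cos(8*E) - cos(8)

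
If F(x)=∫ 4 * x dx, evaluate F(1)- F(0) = 2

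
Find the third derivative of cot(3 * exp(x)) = 3*(-54*(-1 + sin(3*exp(x))^(-2))^2*exp(2*x) + 54*exp(2*x) - 72*exp(2*x)/sin(3*exp(x))^2 + 18*exp(x)*cos(3*exp(x))/sin(3*exp(x))^3 - 1/sin(3*exp(x))^2)*exp(x)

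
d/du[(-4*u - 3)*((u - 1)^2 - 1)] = -12*u^2 + 10*u + 6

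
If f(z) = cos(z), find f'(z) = -sin(z)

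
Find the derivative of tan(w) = cos(w)^(-2)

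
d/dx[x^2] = 2*x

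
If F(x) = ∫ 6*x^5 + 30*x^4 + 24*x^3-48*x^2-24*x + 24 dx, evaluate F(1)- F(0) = 9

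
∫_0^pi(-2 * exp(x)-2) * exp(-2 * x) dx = -4 + (exp(-pi) + 1)^2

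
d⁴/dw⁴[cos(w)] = cos(w)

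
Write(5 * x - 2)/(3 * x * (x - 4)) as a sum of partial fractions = 3/(2*(x - 4)) + 1/(6*x)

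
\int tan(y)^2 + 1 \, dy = tan(y) + C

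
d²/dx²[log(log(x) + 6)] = (-log(x) - 7)/(x^2*log(x)^2 + 12*x^2*log(x) + 36*x^2)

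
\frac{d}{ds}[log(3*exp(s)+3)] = exp(s)/(exp(s) + 1)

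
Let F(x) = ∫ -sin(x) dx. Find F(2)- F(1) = -cos(1) + cos(2)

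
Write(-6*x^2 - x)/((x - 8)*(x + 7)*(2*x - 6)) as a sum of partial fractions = -287/(300*(x + 7)) + 57/(100*(x - 3)) - 196/(75*(x - 8))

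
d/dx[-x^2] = -2*x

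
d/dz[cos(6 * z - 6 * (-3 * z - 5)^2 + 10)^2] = -6*(18*z + 29)*sin(108*z^2 + 348*z + 280)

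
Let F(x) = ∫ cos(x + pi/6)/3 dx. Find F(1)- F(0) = -1/6 + sin(pi/6 + 1)/3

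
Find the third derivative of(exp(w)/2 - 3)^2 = 2*exp(2*w) - 3*exp(w)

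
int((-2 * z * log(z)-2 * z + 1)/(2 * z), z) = (1 - 2*z)*log(z)/2 + C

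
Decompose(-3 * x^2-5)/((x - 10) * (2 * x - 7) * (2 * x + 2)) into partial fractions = 167/(234*(2*x - 7)) - 4/(99*(x + 1)) - 305/(286*(x - 10))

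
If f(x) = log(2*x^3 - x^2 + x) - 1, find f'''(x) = (48*x^6 - 48*x^5 - 16*x^3 + 18*x^2 - 6*x + 2)/(8*x^9 - 12*x^8 + 18*x^7 - 13*x^6 + 9*x^5 - 3*x^4 + x^3)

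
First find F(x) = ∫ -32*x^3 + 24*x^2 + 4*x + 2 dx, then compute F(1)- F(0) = 4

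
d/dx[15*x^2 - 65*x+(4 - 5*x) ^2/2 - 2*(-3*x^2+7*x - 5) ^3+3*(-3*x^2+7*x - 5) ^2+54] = 324*x^5 - 1890*x^4 + 4716*x^3 - 6216*x^2 + 4369*x - 1345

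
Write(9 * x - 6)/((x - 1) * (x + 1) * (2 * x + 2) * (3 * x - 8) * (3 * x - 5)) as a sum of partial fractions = -81/(256*(3*x - 5)) + 81/(605*(3*x - 8)) + 723/(30976*(x + 1)) + 15/(352*(x + 1)^2) + 3/(80*(x - 1))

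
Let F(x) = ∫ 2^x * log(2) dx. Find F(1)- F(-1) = 3/2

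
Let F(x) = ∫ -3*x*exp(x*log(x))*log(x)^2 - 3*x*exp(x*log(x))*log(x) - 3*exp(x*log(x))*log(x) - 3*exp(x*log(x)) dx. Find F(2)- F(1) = -24*log(2)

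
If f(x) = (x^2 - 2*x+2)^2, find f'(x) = 4*x^3 - 12*x^2 + 16*x - 8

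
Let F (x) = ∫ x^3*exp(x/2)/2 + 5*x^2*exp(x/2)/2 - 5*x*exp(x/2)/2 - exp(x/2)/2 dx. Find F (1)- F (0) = -1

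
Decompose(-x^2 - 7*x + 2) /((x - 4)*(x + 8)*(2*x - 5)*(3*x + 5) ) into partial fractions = 294/(8075*(3*x + 5)) + 58/(525*(2*x - 5)) + 1/(798*(x + 8)) - 7/(102*(x - 4))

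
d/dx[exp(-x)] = -exp(-x)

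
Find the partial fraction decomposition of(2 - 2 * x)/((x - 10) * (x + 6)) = -7/(8*(x + 6)) - 9/(8*(x - 10))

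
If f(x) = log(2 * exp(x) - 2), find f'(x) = exp(x)/(exp(x) - 1)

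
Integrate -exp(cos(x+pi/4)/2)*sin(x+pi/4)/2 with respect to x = exp(cos(x + pi/4)/2) + C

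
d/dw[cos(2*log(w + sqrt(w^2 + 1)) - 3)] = -2*(w + sqrt(w^2 + 1))*sin(2*log(w + sqrt(w^2 + 1)) - 3)/(w^2 + w*sqrt(w^2 + 1) + 1)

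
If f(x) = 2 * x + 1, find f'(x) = 2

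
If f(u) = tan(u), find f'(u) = cos(u)^(-2)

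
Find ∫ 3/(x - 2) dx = log(2*(x - 2)^3) + C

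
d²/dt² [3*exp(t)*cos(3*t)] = -6*(3*sin(3*t) + 4*cos(3*t))*exp(t)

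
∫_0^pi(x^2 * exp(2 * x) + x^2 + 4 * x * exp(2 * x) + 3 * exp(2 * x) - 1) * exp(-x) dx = (1 + pi)^2*(-exp(-pi) + exp(pi))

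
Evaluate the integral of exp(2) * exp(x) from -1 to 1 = -E + exp(3)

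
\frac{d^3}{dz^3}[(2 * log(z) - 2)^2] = (16*log(z) - 40)/z^3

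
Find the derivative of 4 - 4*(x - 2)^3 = -12*x^2 + 48*x - 48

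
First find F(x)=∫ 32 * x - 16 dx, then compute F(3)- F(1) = 96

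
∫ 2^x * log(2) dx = 2^x + C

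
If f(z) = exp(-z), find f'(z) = -exp(-z)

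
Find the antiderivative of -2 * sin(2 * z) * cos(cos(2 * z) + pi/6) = sin(cos(2*z) + pi/6) + C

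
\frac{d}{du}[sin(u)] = cos(u)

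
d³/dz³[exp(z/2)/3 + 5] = exp(z/2)/24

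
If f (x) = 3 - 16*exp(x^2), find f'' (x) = -64*x^2*exp(x^2) - 32*exp(x^2)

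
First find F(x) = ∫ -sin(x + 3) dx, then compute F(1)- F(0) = cos(4) - cos(3)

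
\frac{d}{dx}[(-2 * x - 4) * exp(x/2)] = -x*exp(x/2) - 4*exp(x/2)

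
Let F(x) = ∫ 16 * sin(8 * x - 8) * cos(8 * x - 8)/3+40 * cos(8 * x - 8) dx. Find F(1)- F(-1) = (5 - sin(16)/3)*sin(16)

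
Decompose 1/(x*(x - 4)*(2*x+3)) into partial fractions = 4/(33*(2*x + 3)) + 1/(44*(x - 4)) - 1/(12*x)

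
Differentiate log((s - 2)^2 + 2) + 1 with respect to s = (2*s - 4)/(s^2 - 4*s + 6)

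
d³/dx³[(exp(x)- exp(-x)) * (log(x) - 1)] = (x^3*exp(2*x)*log(x) - x^3*exp(2*x) + x^3*log(x) - x^3 + 3*x^2*exp(2*x) - 3*x^2 - 3*x*exp(2*x) - 3*x + 2*exp(2*x) - 2)*exp(-x)/x^3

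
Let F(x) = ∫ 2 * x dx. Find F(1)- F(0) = 1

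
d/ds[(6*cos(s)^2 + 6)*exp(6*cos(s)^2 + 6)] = -3*(20*sin(2*s) + 3*sin(4*s))*exp(12)*exp(3*cos(2*s) - 3)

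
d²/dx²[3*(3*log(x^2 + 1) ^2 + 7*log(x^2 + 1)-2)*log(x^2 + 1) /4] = (-27*x^2*log(x^2 + 1)^2 + 66*x^2*log(x^2 + 1) + 90*x^2 + 27*log(x^2 + 1)^2 + 42*log(x^2 + 1) - 6)/(2*x^4 + 4*x^2 + 2)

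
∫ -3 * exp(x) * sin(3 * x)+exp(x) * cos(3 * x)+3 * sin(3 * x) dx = (exp(x) - 1)*cos(3*x) + C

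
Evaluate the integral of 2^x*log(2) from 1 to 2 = 2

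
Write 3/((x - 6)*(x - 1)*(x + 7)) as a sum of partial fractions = 3/(104*(x + 7)) - 3/(40*(x - 1)) + 3/(65*(x - 6))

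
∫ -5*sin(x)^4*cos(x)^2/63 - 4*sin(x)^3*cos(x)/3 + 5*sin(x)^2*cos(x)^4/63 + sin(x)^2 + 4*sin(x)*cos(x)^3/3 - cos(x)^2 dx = 5*sin(x)^3*cos(x)^3/189 - sin(2*x)/2 - cos(4*x)/12 + C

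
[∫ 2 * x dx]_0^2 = 4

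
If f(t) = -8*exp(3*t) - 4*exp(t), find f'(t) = -24*exp(3*t) - 4*exp(t)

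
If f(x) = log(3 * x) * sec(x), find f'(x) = (x*log(x)*tan(x)*sec(x) + x*log(3)*tan(x)*sec(x) + sec(x))/x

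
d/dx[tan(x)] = cos(x)^(-2)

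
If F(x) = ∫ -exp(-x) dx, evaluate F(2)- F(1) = -exp(-1) + exp(-2)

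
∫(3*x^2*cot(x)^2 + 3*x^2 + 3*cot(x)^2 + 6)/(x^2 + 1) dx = -3*acot(x) - 3/tan(x) + C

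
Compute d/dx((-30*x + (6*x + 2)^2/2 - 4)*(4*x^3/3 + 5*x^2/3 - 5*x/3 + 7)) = 120*x^4 + 24*x^3 - 188*x^2 + 916*x/3 - 368/3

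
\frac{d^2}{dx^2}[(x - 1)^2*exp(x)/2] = x^2*exp(x)/2 + x*exp(x) - exp(x)/2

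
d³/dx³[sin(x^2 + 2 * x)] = -8*x^3*cos(x*(x + 2)) - 24*x^2*cos(x*(x + 2)) - 12*x*sin(x*(x + 2)) - 24*x*cos(x*(x + 2)) - 12*sin(x*(x + 2)) - 8*cos(x*(x + 2))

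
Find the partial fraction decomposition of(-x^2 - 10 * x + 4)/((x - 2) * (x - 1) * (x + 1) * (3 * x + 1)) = 195/(56*(3*x + 1)) - 13/(12*(x + 1)) + 7/(8*(x - 1)) - 20/(21*(x - 2))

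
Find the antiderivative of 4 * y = 2*y^2 + C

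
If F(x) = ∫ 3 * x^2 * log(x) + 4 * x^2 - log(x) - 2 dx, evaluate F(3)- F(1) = 24 + 24*log(3)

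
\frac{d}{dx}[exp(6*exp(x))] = 6*exp(x + 6*exp(x))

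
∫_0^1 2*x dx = 1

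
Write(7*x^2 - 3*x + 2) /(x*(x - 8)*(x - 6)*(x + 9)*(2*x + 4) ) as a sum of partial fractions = 298/(16065*(x + 9)) - 9/(560*(x + 2)) - 59/(720*(x - 6)) + 213/(2720*(x - 8)) + 1/(864*x)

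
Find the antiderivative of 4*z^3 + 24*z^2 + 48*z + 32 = z^4 + 8*z^3 + 24*z^2 + 32*z + C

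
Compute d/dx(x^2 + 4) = 2*x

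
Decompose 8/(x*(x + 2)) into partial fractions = -4/(x + 2) + 4/x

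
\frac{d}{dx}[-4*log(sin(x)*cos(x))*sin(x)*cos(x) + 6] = -4*(log(sin(2*x)/2) + 1)*cos(2*x)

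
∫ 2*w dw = w^2 + C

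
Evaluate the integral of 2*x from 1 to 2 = 3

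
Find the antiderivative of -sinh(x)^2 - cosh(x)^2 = -sinh(2*x)/2 + C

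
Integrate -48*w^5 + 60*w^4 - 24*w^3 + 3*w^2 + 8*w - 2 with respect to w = -8*w^6 + 12*w^5 - 6*w^4 + w^3 + 4*w^2 - 2*w + C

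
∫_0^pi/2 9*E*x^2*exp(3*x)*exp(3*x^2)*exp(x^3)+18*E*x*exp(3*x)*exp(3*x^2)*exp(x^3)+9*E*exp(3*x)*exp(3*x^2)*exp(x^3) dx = -3*E + 3*exp((1 + pi/2)^3)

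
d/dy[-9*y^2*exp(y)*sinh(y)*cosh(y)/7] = -9*y*(y*sinh(2*y) + 2*y*cosh(2*y) + 2*sinh(2*y))*exp(y)/14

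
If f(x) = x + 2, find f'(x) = 1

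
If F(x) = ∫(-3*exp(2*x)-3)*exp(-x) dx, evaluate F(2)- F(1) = -3*exp(2) - 3*exp(-1) + 3*exp(-2) + 3*E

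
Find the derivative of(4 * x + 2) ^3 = 192*x^2 + 192*x + 48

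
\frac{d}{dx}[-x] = -1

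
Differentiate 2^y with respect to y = 2^y*log(2)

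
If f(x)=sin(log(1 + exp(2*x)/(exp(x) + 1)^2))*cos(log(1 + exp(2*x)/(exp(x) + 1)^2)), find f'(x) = 2*exp(2*x)*cos(2*log(1 + exp(2*x)/(exp(2*x) + 2*exp(x) + 1)))/(2*exp(3*x) + 4*exp(2*x) + 3*exp(x) + 1)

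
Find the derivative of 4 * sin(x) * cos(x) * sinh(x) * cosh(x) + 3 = 2*sin(2*x)*cosh(2*x) + 2*cos(2*x)*sinh(2*x)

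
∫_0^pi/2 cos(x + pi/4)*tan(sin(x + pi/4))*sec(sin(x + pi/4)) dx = 0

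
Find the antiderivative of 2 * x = x^2 + C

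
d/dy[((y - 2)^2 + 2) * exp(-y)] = (-y^2 + 6*y - 10)*exp(-y)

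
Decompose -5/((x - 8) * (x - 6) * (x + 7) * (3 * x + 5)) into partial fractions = -135/(10672*(3*x + 5)) + 1/(624*(x + 7)) + 5/(598*(x - 6)) - 1/(174*(x - 8))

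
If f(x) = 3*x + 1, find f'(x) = 3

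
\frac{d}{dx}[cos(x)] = -sin(x)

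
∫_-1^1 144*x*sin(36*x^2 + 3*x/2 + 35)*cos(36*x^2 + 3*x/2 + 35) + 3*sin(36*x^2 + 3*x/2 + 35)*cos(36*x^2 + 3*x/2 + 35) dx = -cos(145)/2 + cos(139)/2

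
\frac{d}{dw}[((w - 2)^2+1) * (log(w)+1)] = (2*w^2*log(w) + 3*w^2 - 4*w*log(w) - 8*w + 5)/w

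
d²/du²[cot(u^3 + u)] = 18*u^4*cos(u^3 + u)/sin(u^3 + u)^3 + 12*u^2*cos(u^3 + u)/sin(u^3 + u)^3 - 6*u/sin(u^3 + u)^2 + 2*cos(u^3 + u)/sin(u^3 + u)^3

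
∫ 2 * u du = u^2 + C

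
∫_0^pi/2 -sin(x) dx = -1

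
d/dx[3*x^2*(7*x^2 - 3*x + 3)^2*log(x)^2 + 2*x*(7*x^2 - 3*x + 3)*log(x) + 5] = 882*x^5*log(x)^2 + 294*x^5*log(x) - 630*x^4*log(x)^2 - 252*x^4*log(x) + 612*x^3*log(x)^2 + 306*x^3*log(x) - 162*x^2*log(x)^2 - 66*x^2*log(x) + 14*x^2 + 54*x*log(x)^2 + 42*x*log(x) - 6*x + 6*log(x) + 6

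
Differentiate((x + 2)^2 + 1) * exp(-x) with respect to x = (-x^2 - 2*x - 1)*exp(-x)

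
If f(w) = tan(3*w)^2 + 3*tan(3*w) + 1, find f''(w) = 54*tan(3*w)^4 + 54*tan(3*w)^3 + 72*tan(3*w)^2 + 54*tan(3*w) + 18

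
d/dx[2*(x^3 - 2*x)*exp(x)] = 2*x^3*exp(x) + 6*x^2*exp(x) - 4*x*exp(x) - 4*exp(x)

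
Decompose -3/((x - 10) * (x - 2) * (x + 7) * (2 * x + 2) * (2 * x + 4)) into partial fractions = -1/(6120*(x + 7)) + 1/(320*(x + 2)) - 1/(264*(x + 1)) + 1/(1152*(x - 2)) - 1/(23936*(x - 10))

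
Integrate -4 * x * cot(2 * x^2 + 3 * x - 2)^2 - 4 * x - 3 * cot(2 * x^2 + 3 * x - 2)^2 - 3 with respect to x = cot(2*x^2 + 3*x - 2) + C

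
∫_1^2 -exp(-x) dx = -exp(-1) + exp(-2)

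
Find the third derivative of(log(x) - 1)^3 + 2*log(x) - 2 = (6*log(x)^2 - 30*log(x) + 34)/x^3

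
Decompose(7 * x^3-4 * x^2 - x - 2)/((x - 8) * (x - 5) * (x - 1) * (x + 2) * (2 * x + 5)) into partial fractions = -34/(35*(2*x + 5)) + 12/(35*(x + 2)) - 64/(105*(x - 5)) + 79/(105*(x - 8))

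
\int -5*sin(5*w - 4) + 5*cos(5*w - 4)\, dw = sqrt(2)*cos(-5*w + pi/4 + 4) + C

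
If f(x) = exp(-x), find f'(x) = -exp(-x)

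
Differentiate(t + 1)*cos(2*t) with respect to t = -2*t*sin(2*t) - 2*sin(2*t) + cos(2*t)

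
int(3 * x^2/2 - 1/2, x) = x^3/2 - x/2 + C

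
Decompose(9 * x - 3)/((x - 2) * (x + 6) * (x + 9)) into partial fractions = -28/(11*(x + 9)) + 19/(8*(x + 6)) + 15/(88*(x - 2))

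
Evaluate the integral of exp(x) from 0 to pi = -1 + exp(pi)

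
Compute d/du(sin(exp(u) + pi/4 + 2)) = exp(u)*cos(exp(u) + pi/4 + 2)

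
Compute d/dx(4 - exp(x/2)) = -exp(x/2)/2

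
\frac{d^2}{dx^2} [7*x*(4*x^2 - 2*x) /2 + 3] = 84*x - 14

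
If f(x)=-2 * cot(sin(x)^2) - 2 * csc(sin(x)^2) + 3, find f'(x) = 4*sin(x)*cos(x)*cot(sin(x)^2)*csc(sin(x)^2) + 2*sin(2*x) + 2*sin(2*x)/tan(cos(2*x)/2 - 1/2)^2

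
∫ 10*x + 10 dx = 5*x^2 + 10*x + C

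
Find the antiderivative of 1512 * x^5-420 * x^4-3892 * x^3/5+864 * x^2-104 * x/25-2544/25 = 252*x^6 - 84*x^5 - 973*x^4/5 + 288*x^3 - 52*x^2/25 - 2544*x/25 + C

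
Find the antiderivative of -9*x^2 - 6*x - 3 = -3*x^3 - 3*x^2 - 3*x + C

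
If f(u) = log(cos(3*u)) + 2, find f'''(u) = -54*sin(3*u)/cos(3*u)^3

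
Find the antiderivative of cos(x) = sin(x) + C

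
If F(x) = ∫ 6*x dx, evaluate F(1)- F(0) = 3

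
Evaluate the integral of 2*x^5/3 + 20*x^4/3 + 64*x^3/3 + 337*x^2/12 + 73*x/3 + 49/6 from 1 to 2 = 8587/36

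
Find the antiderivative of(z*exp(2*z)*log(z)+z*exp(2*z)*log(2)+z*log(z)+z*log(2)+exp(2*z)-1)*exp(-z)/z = 2*log(2*z)*sinh(z) + C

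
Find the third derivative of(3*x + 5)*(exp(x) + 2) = 3*x*exp(x) + 14*exp(x)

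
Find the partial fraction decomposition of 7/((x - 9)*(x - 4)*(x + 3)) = 1/(12*(x + 3)) - 1/(5*(x - 4)) + 7/(60*(x - 9))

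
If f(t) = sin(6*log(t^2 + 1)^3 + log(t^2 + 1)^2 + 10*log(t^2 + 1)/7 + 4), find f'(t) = 4*t*(63*log(t^2 + 1)^2 + 7*log(t^2 + 1) + 5)*cos(6*log(t^2 + 1)^3 + log(t^2 + 1)^2 + 10*log(t^2 + 1)/7 + 4)/(7*t^2 + 7)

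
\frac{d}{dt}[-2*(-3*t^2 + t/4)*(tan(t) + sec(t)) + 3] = (12*t^2*sin(t) + 12*t^2 - t*sin(t) + 12*t*sin(2*t) + 24*t*cos(t) - t - sin(2*t)/2 - cos(t))/(cos(2*t) + 1)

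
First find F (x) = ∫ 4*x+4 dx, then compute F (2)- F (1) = 10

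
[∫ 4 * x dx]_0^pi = 2*pi^2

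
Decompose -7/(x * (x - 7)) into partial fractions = -1/(x - 7) + 1/x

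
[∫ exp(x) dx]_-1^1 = E - exp(-1)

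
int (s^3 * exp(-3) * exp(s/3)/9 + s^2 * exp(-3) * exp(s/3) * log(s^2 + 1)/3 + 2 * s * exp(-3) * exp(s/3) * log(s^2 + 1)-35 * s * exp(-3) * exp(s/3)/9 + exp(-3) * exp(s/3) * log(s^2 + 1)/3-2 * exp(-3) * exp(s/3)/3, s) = (s^2 + 1)*(s + 3*log(s^2 + 1) - 9)*exp(s/3 - 3)/3 + C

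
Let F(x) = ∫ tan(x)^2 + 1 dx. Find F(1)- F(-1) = 2*tan(1)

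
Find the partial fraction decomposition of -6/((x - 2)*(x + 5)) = 6/(7*(x + 5)) - 6/(7*(x - 2))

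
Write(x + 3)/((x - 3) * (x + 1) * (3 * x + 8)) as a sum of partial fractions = 3/(85*(3*x + 8)) - 1/(10*(x + 1)) + 3/(34*(x - 3))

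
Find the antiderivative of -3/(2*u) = -3*log(u)/2 + C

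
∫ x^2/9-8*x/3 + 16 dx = x^3/27 - 4*x^2/3 + 16*x + C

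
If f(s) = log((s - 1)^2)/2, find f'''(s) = 2/(s^3 - 3*s^2 + 3*s - 1)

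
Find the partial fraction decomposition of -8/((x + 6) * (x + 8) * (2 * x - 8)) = -1/(6*(x + 8)) + 1/(5*(x + 6)) - 1/(30*(x - 4))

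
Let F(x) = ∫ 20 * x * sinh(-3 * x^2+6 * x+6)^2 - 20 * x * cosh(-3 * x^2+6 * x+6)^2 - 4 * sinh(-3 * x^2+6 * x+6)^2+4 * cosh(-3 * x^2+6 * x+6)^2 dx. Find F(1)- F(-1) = 8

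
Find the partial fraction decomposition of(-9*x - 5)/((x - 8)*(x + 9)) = -76/(17*(x + 9)) - 77/(17*(x - 8))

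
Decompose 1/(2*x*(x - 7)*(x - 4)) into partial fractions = -1/(24*(x - 4)) + 1/(42*(x - 7)) + 1/(56*x)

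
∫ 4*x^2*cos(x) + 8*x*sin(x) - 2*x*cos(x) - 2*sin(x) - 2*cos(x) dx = (4*x^2 - 2*x - 2)*sin(x) + C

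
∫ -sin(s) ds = cos(s) + C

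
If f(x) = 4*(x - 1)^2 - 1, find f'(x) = 8*x - 8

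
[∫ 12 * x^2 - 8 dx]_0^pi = -8*pi + 4*pi^3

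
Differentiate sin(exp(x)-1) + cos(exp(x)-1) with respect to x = sqrt(2)*exp(x)*cos(exp(x) - 1 + pi/4)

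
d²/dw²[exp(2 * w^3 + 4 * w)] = 36*w^4*exp(2*w^3 + 4*w) + 48*w^2*exp(2*w^3 + 4*w) + 12*w*exp(2*w^3 + 4*w) + 16*exp(2*w^3 + 4*w)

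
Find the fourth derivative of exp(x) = exp(x)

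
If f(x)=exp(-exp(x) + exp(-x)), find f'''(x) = (-exp(6*x) + 3*exp(5*x) - 4*exp(4*x) - 4*exp(2*x) - 3*exp(x) - 1)*exp(-3*x - exp(x) + exp(-x))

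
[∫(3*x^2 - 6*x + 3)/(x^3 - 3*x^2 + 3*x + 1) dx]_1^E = -log(2) + log(2 + (-1 + E)^3)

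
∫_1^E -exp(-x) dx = -exp(-1) + exp(-E)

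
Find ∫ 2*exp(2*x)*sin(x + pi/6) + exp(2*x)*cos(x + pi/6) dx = exp(2*x)*sin(x + pi/6) + C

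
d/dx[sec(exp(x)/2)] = exp(x)*tan(exp(x)/2)*sec(exp(x)/2)/2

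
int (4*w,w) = 2*w^2 + C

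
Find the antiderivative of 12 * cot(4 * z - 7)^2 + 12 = -3*cot(4*z - 7) + C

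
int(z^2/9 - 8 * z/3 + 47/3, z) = z^3/27 - 4*z^2/3 + 47*z/3 + C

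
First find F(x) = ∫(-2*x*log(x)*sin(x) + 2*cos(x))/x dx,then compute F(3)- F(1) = 2*log(3)*cos(3)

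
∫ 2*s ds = s^2 + C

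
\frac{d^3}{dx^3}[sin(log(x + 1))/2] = (3*sin(log(x + 1)) + cos(log(x + 1)))/(2*x^3 + 6*x^2 + 6*x + 2)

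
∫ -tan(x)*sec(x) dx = -sec(x) + C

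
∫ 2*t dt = t^2 + C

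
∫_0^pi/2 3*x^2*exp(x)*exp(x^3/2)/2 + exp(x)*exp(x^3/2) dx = -1 + exp(pi/2 + pi^3/16)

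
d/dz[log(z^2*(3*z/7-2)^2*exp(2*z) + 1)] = (18*z^4*exp(2*z) - 132*z^3*exp(2*z) + 140*z^2*exp(2*z) + 392*z*exp(2*z))/(9*z^4*exp(2*z) - 84*z^3*exp(2*z) + 196*z^2*exp(2*z) + 49)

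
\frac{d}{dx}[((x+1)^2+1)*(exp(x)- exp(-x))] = (x^2*exp(2*x) + x^2 + 4*x*exp(2*x) + 4*exp(2*x))*exp(-x)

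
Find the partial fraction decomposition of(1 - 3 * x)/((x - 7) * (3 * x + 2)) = -9/(23*(3*x + 2)) - 20/(23*(x - 7))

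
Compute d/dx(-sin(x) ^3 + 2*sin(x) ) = 3*cos(x)^3 - cos(x)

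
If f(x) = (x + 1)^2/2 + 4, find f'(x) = x + 1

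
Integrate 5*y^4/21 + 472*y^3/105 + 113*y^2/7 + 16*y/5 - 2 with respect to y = y^5/21 + 118*y^4/105 + 113*y^3/21 + 8*y^2/5 - 2*y + C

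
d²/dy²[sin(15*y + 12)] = -225*sin(15*y + 12)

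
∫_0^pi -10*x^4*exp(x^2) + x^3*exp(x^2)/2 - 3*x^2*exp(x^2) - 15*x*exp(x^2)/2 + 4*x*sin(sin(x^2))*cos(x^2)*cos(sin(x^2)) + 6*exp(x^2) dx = (-5*pi^3 - 4 + pi^2/4 + 6*pi)*exp(pi^2) + sin(sin(pi^2))^2 + 4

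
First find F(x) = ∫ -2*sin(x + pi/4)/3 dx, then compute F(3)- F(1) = 2*cos(pi/4 + 3)/3 - 2*cos(pi/4 + 1)/3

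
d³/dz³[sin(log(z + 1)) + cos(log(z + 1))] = 2*(sin(log(z + 1)) + 2*cos(log(z + 1)))/(z^3 + 3*z^2 + 3*z + 1)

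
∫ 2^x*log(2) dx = 2^x + C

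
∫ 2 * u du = u^2 + C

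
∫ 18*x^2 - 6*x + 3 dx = 6*x^3 - 3*x^2 + 3*x + C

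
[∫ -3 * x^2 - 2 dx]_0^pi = -pi^3 - 2*pi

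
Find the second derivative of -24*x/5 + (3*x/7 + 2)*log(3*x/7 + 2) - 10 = 9/(21*x + 98)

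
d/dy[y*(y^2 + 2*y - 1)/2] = 3*y^2/2 + 2*y - 1/2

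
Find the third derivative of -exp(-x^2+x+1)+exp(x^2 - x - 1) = (8*x^3*exp(-2*x^2 + 2*x + 2) + 8*x^3 - 12*x^2*exp(-2*x^2 + 2*x + 2) - 12*x^2 - 6*x*exp(-2*x^2 + 2*x + 2) + 18*x + 5*exp(-2*x^2 + 2*x + 2) - 7)*exp(x^2 - x - 1)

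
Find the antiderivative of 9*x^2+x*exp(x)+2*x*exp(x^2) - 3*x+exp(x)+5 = 3*x^3 - 3*x^2/2 + x*exp(x) + 5*x + exp(x^2) + C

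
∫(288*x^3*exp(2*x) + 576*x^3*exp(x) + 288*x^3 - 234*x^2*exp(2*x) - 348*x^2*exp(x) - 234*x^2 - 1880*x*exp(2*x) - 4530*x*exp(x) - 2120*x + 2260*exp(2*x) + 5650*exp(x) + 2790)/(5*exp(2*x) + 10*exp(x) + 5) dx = 2*((exp(x) + 1)*(3*x^2 + 10*x - 15) + 5*exp(x))*(-5*x + 12*(x - 2)^2 + 12)/(5*(exp(x) + 1)) + C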